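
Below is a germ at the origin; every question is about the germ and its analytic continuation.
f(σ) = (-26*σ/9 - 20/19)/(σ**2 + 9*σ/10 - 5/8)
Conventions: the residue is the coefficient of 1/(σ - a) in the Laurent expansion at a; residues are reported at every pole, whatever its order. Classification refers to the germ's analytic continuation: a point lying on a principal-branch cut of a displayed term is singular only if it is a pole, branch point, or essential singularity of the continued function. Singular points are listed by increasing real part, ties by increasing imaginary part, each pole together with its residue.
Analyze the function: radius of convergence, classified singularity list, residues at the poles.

Denominator factor (σ**2 + 9*σ/10 - 5/8): discriminant 331/100, real irrational roots -9/20 + (1/20)*sqrt(331) and -9/20 - (1/20)*sqrt(331); poles of order 1, moduli -9/20 + (1/20)*sqrt(331) and 9/20 + (1/20)*sqrt(331).
The radius of convergence is the smallest modulus among the singular points: -9/20 + (1/20)*sqrt(331).
The factor σ**2 + 9*σ/10 - 5/8 splits as (σ - a)(σ - a') with a = -9/20 - (1/20)*sqrt(331), a' = -9/20 + (1/20)*sqrt(331). At the order-1 pole a set g(σ) = (σ - a)*f(σ) = [-26*σ/9 - 20/19] / (σ - a').
Simple pole: residue = g(a) at a = -9/20 - (1/20)*sqrt(331), which is -13/9 - (47/6289)*sqrt(331).
The factor σ**2 + 9*σ/10 - 5/8 splits as (σ - a)(σ - a') with a = -9/20 + (1/20)*sqrt(331), a' = -9/20 - (1/20)*sqrt(331). At the order-1 pole a set g(σ) = (σ - a)*f(σ) = [-26*σ/9 - 20/19] / (σ - a').
Simple pole: residue = g(a) at a = -9/20 + (1/20)*sqrt(331), which is -13/9 + (47/6289)*sqrt(331).
List the singular points by increasing real part (a conjugate pair: the negative imaginary part first).

Radius of convergence at 0: -9/20 + (1/20)*sqrt(331).
At -9/20 - (1/20)*sqrt(331): a pole of order 1; residue -13/9 - (47/6289)*sqrt(331).
At -9/20 + (1/20)*sqrt(331): a pole of order 1; residue -13/9 + (47/6289)*sqrt(331).


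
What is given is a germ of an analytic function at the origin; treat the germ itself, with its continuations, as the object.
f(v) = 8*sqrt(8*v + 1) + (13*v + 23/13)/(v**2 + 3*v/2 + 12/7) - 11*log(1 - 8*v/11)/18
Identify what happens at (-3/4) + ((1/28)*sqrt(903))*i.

The point is a pole of order 1.

The denominator factor v**2 + 3*v/2 + 12/7 vanishes at (-3/4) + ((1/28)*sqrt(903))*i and appears to the power 1; the numerator there equals (-415/52) + ((13/28)*sqrt(903))*i, nonzero, and no other factor vanishes.
The branch terms are analytic at this point.
Hence a pole whose order is the multiplicity, 1.


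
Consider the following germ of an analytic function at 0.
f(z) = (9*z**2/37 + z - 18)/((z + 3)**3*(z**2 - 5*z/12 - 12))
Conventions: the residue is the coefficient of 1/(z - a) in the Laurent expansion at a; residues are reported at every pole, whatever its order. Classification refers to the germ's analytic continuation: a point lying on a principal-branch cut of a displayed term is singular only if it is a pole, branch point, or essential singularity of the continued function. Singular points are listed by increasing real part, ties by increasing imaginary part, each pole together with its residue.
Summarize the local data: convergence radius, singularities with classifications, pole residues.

Radius of convergence at 0: 3.
At 5/24 - (1/24)*sqrt(6937): a pole of order 1; residue -135572/1813 - (1612972/1796683)*sqrt(6937).
At -3: a pole of order 3; residue 271144/1813.
At 5/24 + (1/24)*sqrt(6937): a pole of order 1; residue -135572/1813 + (1612972/1796683)*sqrt(6937).

Denominator factor (z + 3)^3: pole of order 3 at -3, modulus 3.
Denominator factor (z**2 - 5*z/12 - 12): discriminant 6937/144, real irrational roots 5/24 + (1/24)*sqrt(6937) and 5/24 - (1/24)*sqrt(6937); poles of order 1, moduli 5/24 + (1/24)*sqrt(6937) and -5/24 + (1/24)*sqrt(6937).
The radius of convergence is the smallest modulus among the singular points: 3.
The factor z**2 - 5*z/12 - 12 splits as (z - a)(z - a') with a = 5/24 - (1/24)*sqrt(6937), a' = 5/24 + (1/24)*sqrt(6937). At the order-1 pole a set g(z) = (z - a)*f(z) = [(9*z**2/37 + z - 18)/(z + 3)**3] / (z - a').
Simple pole: residue = g(a) at a = 5/24 - (1/24)*sqrt(6937), which is -135572/1813 - (1612972/1796683)*sqrt(6937).
At the order-3 pole -3 set g(z) = (z - (-3))^3*f(z) = (9*z**2/37 + z - 18)/(z**2 - 5*z/12 - 12).
Order-3 pole: residue = g''(a)/2; g''(-3) = 542288/1813, so the residue is 271144/1813.
The factor z**2 - 5*z/12 - 12 splits as (z - a)(z - a') with a = 5/24 + (1/24)*sqrt(6937), a' = 5/24 - (1/24)*sqrt(6937). At the order-1 pole a set g(z) = (z - a)*f(z) = [(9*z**2/37 + z - 18)/(z + 3)**3] / (z - a').
Simple pole: residue = g(a) at a = 5/24 + (1/24)*sqrt(6937), which is -135572/1813 + (1612972/1796683)*sqrt(6937).
List the singular points by increasing real part (a conjugate pair: the negative imaginary part first).


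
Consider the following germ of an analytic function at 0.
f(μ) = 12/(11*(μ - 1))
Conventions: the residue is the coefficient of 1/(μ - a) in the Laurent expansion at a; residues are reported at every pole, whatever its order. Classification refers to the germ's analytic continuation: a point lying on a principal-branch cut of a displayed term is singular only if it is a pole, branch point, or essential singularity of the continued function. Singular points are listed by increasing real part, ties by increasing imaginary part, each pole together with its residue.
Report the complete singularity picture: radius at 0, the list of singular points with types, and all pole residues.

Denominator factor (μ - 1): pole of order 1 at 1, modulus 1.
The radius of convergence is the smallest modulus among the singular points: 1.
At the order-1 pole 1 set g(μ) = (μ - (1))*f(μ) = 12/11.
Simple pole: residue = g(a) at a = 1, which is 12/11.

Radius of convergence at 0: 1.
At 1: a pole of order 1; residue 12/11.


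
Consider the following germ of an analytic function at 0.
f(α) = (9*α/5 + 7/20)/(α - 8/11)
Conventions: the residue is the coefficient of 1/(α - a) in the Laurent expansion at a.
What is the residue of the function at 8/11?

The residue is 73/44.

At the order-1 pole 8/11 set g(α) = (α - (8/11))*f(α) = 9*α/5 + 7/20.
Simple pole: residue = g(a) at a = 8/11, which is 73/44.


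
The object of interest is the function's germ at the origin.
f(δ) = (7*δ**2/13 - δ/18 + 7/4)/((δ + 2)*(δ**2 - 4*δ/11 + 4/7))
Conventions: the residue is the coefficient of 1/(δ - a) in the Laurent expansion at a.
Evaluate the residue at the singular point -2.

At the order-1 pole -2 set g(δ) = (δ - (-2))*f(δ) = (7*δ**2/13 - δ/18 + 7/4)/(δ**2 - 4*δ/11 + 4/7).
Simple pole: residue = g(a) at a = -2, which is 144683/190944.

The residue is 144683/190944.


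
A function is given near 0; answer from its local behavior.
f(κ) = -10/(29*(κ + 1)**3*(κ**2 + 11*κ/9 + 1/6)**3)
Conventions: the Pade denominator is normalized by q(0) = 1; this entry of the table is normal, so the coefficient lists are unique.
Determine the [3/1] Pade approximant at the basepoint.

The Pade approximant has numerator coefficients [-2160/29, 238987125/218834, -1927003725/218834, 4709376115/109417]; denominator coefficients [1, 1248125/120736].

Taylor coefficients needed (expand at 0): a_0 = -2160/29, a_1 = 54000/29, a_2 = -813600/29, a_3 = 9658880/29, a_4 = -99850000/29.
Write the denominator as Q(κ) = 1 + q1*κ. Requiring Q*f - P = O(κ^5) with deg P <= 3 kills the coefficients of κ^4..κ^4 in Q*f:
  κ^4: a_4 + q1*a_3 = 0, i.e. -99850000/29 + (9658880/29)*q1 = 0.
Solving this linear system: q1 = 1248125/120736.
The numerator is Q*f truncated at degree 3: P0 = a_0 = -2160/29; P1 = a_1 + q1*a_0 = 238987125/218834; P2 = a_2 + q1*a_1 = -1927003725/218834; P3 = a_3 + q1*a_2 = 4709376115/109417.


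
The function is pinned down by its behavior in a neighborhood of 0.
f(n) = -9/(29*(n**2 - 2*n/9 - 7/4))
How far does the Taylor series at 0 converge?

Denominator factor (n**2 - 2*n/9 - 7/4): discriminant 571/81, real irrational roots 1/9 + (1/18)*sqrt(571) and 1/9 - (1/18)*sqrt(571); poles of order 1, moduli 1/9 + (1/18)*sqrt(571) and -1/9 + (1/18)*sqrt(571).
The radius of convergence is the smallest modulus among the singular points: -1/9 + (1/18)*sqrt(571).

The radius of convergence is -1/9 + (1/18)*sqrt(571).


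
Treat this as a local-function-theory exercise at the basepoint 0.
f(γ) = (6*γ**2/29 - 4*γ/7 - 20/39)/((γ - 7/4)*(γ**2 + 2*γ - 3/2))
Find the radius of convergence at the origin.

The radius of convergence is -1 + (1/2)*sqrt(10).

Denominator factor (γ - 7/4): pole of order 1 at 7/4, modulus 7/4.
Denominator factor (γ**2 + 2*γ - 3/2): discriminant 10, real irrational roots -1 + (1/2)*sqrt(10) and -1 - (1/2)*sqrt(10); poles of order 1, moduli -1 + (1/2)*sqrt(10) and 1 + (1/2)*sqrt(10).
The radius of convergence is the smallest modulus among the singular points: -1 + (1/2)*sqrt(10).


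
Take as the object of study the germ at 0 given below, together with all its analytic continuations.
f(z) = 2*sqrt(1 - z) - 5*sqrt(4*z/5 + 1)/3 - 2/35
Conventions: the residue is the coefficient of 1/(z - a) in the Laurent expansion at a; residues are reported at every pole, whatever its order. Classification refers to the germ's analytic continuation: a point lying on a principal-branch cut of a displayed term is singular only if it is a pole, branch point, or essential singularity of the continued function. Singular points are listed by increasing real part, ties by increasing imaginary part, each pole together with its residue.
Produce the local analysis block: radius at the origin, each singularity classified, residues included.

Radius of convergence at 0: 1.
At -5/4: an algebraic (square-root) branch point.
At 1: an algebraic (square-root) branch point.

Branch term (-5/3)*sqrt(1 - z/(-5/4)): its argument vanishes at z = -5/4, a square-root branch point, modulus 5/4.
Branch term (2)*sqrt(1 - z/(1)): its argument vanishes at z = 1, a square-root branch point, modulus 1.
The radius of convergence is the smallest modulus among the singular points: 1.
List the singular points by increasing real part (a conjugate pair: the negative imaginary part first).


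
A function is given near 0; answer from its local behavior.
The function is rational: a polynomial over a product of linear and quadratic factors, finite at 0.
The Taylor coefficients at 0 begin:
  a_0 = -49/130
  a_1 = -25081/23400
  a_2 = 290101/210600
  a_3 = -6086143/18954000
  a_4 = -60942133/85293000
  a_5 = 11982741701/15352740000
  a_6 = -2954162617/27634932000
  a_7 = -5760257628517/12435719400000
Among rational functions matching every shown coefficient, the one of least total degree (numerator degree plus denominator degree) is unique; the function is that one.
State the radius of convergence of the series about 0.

No rational of total degree below 4 reproduces all 8 coefficients; solving the [2/2] Pade equations on them gives f(w) = (2*w**2/5 - 39*w/20 - 7/13)/(w**2 + 10*w/9 + 10/7), whose expansion matches every shown term.
Denominator factor (w**2 + 10*w/9 + 10/7): discriminant -2540/567, complex-conjugate roots (-5/9) + ((1/63)*sqrt(4445))*i and (-5/9) - ((1/63)*sqrt(4445))*i; poles of order 1, moduli (1/7)*sqrt(70) and (1/7)*sqrt(70).
The radius of convergence is the smallest modulus among the singular points: (1/7)*sqrt(70).

The radius of convergence is (1/7)*sqrt(70).


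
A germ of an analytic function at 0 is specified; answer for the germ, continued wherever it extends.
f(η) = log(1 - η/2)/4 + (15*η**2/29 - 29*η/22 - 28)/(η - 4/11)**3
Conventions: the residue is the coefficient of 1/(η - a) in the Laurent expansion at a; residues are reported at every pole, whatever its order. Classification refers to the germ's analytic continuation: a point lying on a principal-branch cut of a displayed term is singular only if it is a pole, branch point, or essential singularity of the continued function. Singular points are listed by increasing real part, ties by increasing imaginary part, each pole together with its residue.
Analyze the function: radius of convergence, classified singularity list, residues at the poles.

Denominator factor (η - 4/11)^3: pole of order 3 at 4/11, modulus 4/11.
Branch term (1/4)*log(1 - η/(2)): its argument vanishes at η = 2, a logarithmic branch point, modulus 2.
The radius of convergence is the smallest modulus among the singular points: 4/11.
The branch term is analytic at 4/11 and contributes nothing to the residue; only the rational part matters.
At the order-3 pole 4/11 set g(η) = (η - (4/11))^3*(rational part) = 15*η**2/29 - 29*η/22 - 28.
Order-3 pole: residue = g''(a)/2; g''(4/11) = 30/29, so the residue is 15/29.
List the singular points by increasing real part (a conjugate pair: the negative imaginary part first).

Radius of convergence at 0: 4/11.
At 4/11: a pole of order 3; residue 15/29.
At 2: a logarithmic branch point.


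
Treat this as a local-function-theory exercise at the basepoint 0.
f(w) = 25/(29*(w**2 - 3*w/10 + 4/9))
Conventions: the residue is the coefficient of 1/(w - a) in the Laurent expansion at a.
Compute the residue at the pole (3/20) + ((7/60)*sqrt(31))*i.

The factor w**2 - 3*w/10 + 4/9 splits as (w - a)(w - a') with a = (3/20) + ((7/60)*sqrt(31))*i, a' = (3/20) - ((7/60)*sqrt(31))*i. At the order-1 pole a set g(w) = (w - a)*f(w) = [25/29] / (w - a').
Simple pole: residue = g(a) at a = (3/20) + ((7/60)*sqrt(31))*i, which is -((750/6293)*sqrt(31))*i.

The residue is -((750/6293)*sqrt(31))*i.


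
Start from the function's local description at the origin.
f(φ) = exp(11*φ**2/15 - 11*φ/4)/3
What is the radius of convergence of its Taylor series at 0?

The radius of convergence is infinite.

The factor exp(11*φ**2/15 - 11*φ/4) is entire and contributes no finite singular point.
The polynomial part has no poles.
No finite singular points: the Taylor series at 0 converges everywhere.


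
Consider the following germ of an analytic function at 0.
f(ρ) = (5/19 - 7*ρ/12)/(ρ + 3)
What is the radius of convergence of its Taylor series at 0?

Denominator factor (ρ + 3): pole of order 1 at -3, modulus 3.
The radius of convergence is the smallest modulus among the singular points: 3.

The radius of convergence is 3.


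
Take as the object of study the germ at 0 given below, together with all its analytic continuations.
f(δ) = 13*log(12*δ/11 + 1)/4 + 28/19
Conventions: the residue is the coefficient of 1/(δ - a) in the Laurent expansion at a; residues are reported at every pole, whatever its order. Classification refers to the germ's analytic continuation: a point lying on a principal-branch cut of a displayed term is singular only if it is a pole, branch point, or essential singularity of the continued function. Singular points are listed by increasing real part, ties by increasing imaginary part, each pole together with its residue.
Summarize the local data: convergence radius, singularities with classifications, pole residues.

Branch term (13/4)*log(1 - δ/(-11/12)): its argument vanishes at δ = -11/12, a logarithmic branch point, modulus 11/12.
The radius of convergence is the smallest modulus among the singular points: 11/12.

Radius of convergence at 0: 11/12.
At -11/12: a logarithmic branch point.


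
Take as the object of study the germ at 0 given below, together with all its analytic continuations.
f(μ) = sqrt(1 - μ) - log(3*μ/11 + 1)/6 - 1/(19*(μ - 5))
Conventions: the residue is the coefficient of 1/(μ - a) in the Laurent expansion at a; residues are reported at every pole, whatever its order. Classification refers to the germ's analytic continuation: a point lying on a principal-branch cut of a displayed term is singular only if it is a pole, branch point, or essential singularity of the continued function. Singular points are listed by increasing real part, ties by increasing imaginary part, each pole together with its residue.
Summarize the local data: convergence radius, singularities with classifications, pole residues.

Denominator factor (μ - 5): pole of order 1 at 5, modulus 5.
Branch term (1)*sqrt(1 - μ/(1)): its argument vanishes at μ = 1, a square-root branch point, modulus 1.
Branch term (-1/6)*log(1 - μ/(-11/3)): its argument vanishes at μ = -11/3, a logarithmic branch point, modulus 11/3.
The radius of convergence is the smallest modulus among the singular points: 1.
The branch terms are analytic at 5 and contribute nothing to the residue; only the rational part matters.
At the order-1 pole 5 set g(μ) = (μ - (5))*(rational part) = -1/19.
Simple pole: residue = g(a) at a = 5, which is -1/19.
List the singular points by increasing real part (a conjugate pair: the negative imaginary part first).

Radius of convergence at 0: 1.
At -11/3: a logarithmic branch point.
At 1: an algebraic (square-root) branch point.
At 5: a pole of order 1; residue -1/19.


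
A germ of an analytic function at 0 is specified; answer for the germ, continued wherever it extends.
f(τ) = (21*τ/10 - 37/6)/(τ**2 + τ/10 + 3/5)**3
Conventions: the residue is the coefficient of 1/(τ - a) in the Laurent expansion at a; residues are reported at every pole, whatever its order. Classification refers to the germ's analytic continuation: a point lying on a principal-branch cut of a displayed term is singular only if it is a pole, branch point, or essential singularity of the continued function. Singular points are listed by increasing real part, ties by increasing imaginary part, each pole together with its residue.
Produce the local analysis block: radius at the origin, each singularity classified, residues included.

Denominator factor (τ**2 + τ/10 + 3/5)^3: discriminant -239/100, complex-conjugate roots (-1/20) + ((1/20)*sqrt(239))*i and (-1/20) - ((1/20)*sqrt(239))*i; poles of order 3, moduli (1/5)*sqrt(15) and (1/5)*sqrt(15).
The radius of convergence is the smallest modulus among the singular points: (1/5)*sqrt(15).
The factor τ**2 + τ/10 + 3/5 splits as (τ - a)(τ - a') with a = (-1/20) - ((1/20)*sqrt(239))*i, a' = (-1/20) + ((1/20)*sqrt(239))*i. At the order-3 pole a set g(τ) = (τ - a)^3*f(τ) = [21*τ/10 - 37/6] / (τ - a')^3.
Order-3 pole: residue = g''(a)/2; g''((-1/20) - ((1/20)*sqrt(239))*i) = -((7526000/13651919)*sqrt(239))*i, so the residue is -((3763000/13651919)*sqrt(239))*i.
The factor τ**2 + τ/10 + 3/5 splits as (τ - a)(τ - a') with a = (-1/20) + ((1/20)*sqrt(239))*i, a' = (-1/20) - ((1/20)*sqrt(239))*i. At the order-3 pole a set g(τ) = (τ - a)^3*f(τ) = [21*τ/10 - 37/6] / (τ - a')^3.
Order-3 pole: residue = g''(a)/2; g''((-1/20) + ((1/20)*sqrt(239))*i) = ((7526000/13651919)*sqrt(239))*i, so the residue is ((3763000/13651919)*sqrt(239))*i.
List the singular points by increasing real part (a conjugate pair: the negative imaginary part first).

Radius of convergence at 0: (1/5)*sqrt(15).
At (-1/20) - ((1/20)*sqrt(239))*i: a pole of order 3; residue -((3763000/13651919)*sqrt(239))*i.
At (-1/20) + ((1/20)*sqrt(239))*i: a pole of order 3; residue ((3763000/13651919)*sqrt(239))*i.


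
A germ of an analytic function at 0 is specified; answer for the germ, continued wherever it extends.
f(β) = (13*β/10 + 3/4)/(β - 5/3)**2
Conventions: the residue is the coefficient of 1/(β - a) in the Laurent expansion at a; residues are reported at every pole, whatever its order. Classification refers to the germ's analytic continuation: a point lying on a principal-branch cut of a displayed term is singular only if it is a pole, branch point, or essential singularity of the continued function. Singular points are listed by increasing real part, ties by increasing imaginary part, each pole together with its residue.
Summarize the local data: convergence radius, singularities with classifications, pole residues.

Denominator factor (β - 5/3)^2: pole of order 2 at 5/3, modulus 5/3.
The radius of convergence is the smallest modulus among the singular points: 5/3.
At the order-2 pole 5/3 set g(β) = (β - (5/3))^2*f(β) = 13*β/10 + 3/4.
Order-2 pole: residue = g'(a); g'(5/3) = 13/10, so the residue is 13/10.

Radius of convergence at 0: 5/3.
At 5/3: a pole of order 2; residue 13/10.


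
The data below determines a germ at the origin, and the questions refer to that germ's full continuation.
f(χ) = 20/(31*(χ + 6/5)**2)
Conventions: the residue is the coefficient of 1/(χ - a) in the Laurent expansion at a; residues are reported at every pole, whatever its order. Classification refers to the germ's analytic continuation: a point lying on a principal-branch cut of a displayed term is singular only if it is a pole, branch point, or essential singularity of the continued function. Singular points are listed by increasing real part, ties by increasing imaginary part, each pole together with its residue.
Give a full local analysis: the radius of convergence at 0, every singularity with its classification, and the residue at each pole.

Denominator factor (χ + 6/5)^2: pole of order 2 at -6/5, modulus 6/5.
The radius of convergence is the smallest modulus among the singular points: 6/5.
At the order-2 pole -6/5 set g(χ) = (χ - (-6/5))^2*f(χ) = 20/31.
Order-2 pole: residue = g'(a); g'(-6/5) = 0, so the residue is 0.

Radius of convergence at 0: 6/5.
At -6/5: a pole of order 2; residue 0.


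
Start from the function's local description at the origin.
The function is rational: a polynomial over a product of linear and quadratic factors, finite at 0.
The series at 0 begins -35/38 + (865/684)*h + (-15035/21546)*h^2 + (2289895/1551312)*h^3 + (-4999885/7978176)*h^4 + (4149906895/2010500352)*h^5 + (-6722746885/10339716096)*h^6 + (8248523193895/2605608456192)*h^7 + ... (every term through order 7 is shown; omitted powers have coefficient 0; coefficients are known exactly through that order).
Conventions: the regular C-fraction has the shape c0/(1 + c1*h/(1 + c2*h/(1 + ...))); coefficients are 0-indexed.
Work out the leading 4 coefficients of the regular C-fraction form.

Taylor coefficients (read off): a_0 = -35/38, a_1 = 865/684, a_2 = -15035/21546, a_3 = 2289895/1551312.
c0 = a_0 = -35/38. Peel one level at a time: if S = 1 + c*h/S' with S'(0) = 1, then c is the h-coefficient of S and S' = c*h/(S - 1).
S_1 = c0/f = 1 + (173/126)*h + (221/196)*h^2 + ...; c1 = 173/126.
S_2 = c1*h/(S_1 - 1) = 1 + (-1989/2422)*h + (-5060985/5866084)*h^2 + ...; c2 = -1989/2422.
S_3 = c2*h/(S_2 - 1) = 1 + (-99235/94458)*h + ...; c3 = -99235/94458.

The regular C-fraction coefficients are [-35/38, 173/126, -1989/2422, -99235/94458].


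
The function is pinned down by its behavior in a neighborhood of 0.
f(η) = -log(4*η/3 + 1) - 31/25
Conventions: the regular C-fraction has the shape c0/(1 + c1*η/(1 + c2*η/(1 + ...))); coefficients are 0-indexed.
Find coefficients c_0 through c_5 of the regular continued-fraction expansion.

The regular C-fraction coefficients are [-31/25, -100/93, 54/31, 62/729, 424/729, 54/265].

Taylor coefficients (expand at 0): a_0 = -31/25, a_1 = -4/3, a_2 = 8/9, a_3 = -64/81, a_4 = 64/81, a_5 = -1024/1215.
c0 = a_0 = -31/25. Peel one level at a time: if S = 1 + c*η/S' with S'(0) = 1, then c is the η-coefficient of S and S' = c*η/(S - 1).
S_1 = c0/f = 1 + (-100/93)*η + (1800/961)*η^2 + ...; c1 = -100/93.
S_2 = c1*η/(S_1 - 1) = 1 + (54/31)*η + (-4/27)*η^2 + ...; c2 = 54/31.
S_3 = c2*η/(S_2 - 1) = 1 + (62/729)*η + (-26288/531441)*η^2 + ...; c3 = 62/729.
S_4 = c3*η/(S_3 - 1) = 1 + (424/729)*η + (-16/135)*η^2 + ...; c4 = 424/729.
S_5 = c4*η/(S_4 - 1) = 1 + (54/265)*η + ...; c5 = 54/265.


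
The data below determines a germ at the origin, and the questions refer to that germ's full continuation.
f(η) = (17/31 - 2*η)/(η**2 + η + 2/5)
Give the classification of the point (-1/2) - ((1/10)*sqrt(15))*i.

The denominator factor η**2 + η + 2/5 vanishes at (-1/2) - ((1/10)*sqrt(15))*i and appears to the power 1; the numerator there equals (48/31) + ((1/5)*sqrt(15))*i, nonzero, and no other factor vanishes.
Hence a pole whose order is the multiplicity, 1.

The point is a pole of order 1.


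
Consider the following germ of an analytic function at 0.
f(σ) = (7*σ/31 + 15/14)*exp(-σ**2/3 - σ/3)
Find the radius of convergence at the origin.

The radius of convergence is infinite.

The factor exp(-σ**2/3 - σ/3) is entire and contributes no finite singular point.
The polynomial part has no poles.
No finite singular points: the Taylor series at 0 converges everywhere.


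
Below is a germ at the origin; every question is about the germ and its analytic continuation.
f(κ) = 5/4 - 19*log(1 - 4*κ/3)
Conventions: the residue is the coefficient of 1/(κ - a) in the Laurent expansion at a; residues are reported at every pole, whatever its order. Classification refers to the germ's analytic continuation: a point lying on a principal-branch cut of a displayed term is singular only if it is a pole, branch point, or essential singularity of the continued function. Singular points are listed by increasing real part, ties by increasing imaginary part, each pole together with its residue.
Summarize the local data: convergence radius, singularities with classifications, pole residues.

Branch term (-19)*log(1 - κ/(3/4)): its argument vanishes at κ = 3/4, a logarithmic branch point, modulus 3/4.
The radius of convergence is the smallest modulus among the singular points: 3/4.

Radius of convergence at 0: 3/4.
At 3/4: a logarithmic branch point.


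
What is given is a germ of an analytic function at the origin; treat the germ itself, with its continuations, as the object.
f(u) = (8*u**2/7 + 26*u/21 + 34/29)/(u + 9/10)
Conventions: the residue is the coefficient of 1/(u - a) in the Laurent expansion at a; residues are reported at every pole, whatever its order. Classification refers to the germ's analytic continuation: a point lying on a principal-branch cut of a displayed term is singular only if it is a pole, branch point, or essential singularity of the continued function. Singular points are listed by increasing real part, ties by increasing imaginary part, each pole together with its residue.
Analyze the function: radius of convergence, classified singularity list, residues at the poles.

Radius of convergence at 0: 9/10.
At -9/10: a pole of order 1; residue 4993/5075.

Denominator factor (u + 9/10): pole of order 1 at -9/10, modulus 9/10.
The radius of convergence is the smallest modulus among the singular points: 9/10.
At the order-1 pole -9/10 set g(u) = (u - (-9/10))*f(u) = 8*u**2/7 + 26*u/21 + 34/29.
Simple pole: residue = g(a) at a = -9/10, which is 4993/5075.


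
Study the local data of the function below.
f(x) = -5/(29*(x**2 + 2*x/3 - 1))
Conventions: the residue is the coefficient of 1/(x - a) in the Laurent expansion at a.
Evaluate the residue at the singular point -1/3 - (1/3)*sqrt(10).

The residue is (3/116)*sqrt(10).

The factor x**2 + 2*x/3 - 1 splits as (x - a)(x - a') with a = -1/3 - (1/3)*sqrt(10), a' = -1/3 + (1/3)*sqrt(10). At the order-1 pole a set g(x) = (x - a)*f(x) = [-5/29] / (x - a').
Simple pole: residue = g(a) at a = -1/3 - (1/3)*sqrt(10), which is (3/116)*sqrt(10).


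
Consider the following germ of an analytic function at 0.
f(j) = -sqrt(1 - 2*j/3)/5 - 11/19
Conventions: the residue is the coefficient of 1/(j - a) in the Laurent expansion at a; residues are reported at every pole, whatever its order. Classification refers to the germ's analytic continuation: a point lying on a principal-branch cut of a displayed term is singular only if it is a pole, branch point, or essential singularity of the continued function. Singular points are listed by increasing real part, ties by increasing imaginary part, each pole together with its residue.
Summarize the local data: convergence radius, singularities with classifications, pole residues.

Radius of convergence at 0: 3/2.
At 3/2: an algebraic (square-root) branch point.

Branch term (-1/5)*sqrt(1 - j/(3/2)): its argument vanishes at j = 3/2, a square-root branch point, modulus 3/2.
The radius of convergence is the smallest modulus among the singular points: 3/2.


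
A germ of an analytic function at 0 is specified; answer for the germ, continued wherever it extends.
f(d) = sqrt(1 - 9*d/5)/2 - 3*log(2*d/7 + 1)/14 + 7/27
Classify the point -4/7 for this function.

There is no denominator, hence no pole anywhere.
Branch term log(1 - d/(-7/2)): argument at -4/7 is 41/49, nonzero, so -4/7 is not its branch point (a point on a principal cut is still regular for the continued germ).
Branch term sqrt(1 - d/(5/9)): argument at -4/7 is 71/35, nonzero, so -4/7 is not its branch point (a point on a principal cut is still regular for the continued germ).
So the germ continues analytically to -4/7.

The point is a regular point.


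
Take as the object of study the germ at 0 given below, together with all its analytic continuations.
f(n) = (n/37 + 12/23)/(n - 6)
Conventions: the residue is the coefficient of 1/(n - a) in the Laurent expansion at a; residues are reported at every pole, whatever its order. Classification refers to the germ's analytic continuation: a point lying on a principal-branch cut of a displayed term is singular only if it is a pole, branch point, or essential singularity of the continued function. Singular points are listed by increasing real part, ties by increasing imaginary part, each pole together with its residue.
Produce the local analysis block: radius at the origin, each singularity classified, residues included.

Denominator factor (n - 6): pole of order 1 at 6, modulus 6.
The radius of convergence is the smallest modulus among the singular points: 6.
At the order-1 pole 6 set g(n) = (n - (6))*f(n) = n/37 + 12/23.
Simple pole: residue = g(a) at a = 6, which is 582/851.

Radius of convergence at 0: 6.
At 6: a pole of order 1; residue 582/851.


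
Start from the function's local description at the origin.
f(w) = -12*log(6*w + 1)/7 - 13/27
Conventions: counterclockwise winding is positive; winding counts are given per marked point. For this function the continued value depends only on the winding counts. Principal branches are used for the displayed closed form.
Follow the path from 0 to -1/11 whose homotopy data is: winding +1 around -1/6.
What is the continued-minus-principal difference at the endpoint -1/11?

Continued minus principal equals -(24/7)*pi*i.

The rational part is single-valued and drops out of the difference; each branch term changes only by its own monodromy.
(-12/7)*log(1 - w/(-1/6)): each positive loop around -1/6 adds 2*pi*i to the log, so winding +1 contributes (-12/7)*(1)*2*pi*i = -(24/7)*pi*i.
Summing the contributions at w = -1/11 gives -(24/7)*pi*i.


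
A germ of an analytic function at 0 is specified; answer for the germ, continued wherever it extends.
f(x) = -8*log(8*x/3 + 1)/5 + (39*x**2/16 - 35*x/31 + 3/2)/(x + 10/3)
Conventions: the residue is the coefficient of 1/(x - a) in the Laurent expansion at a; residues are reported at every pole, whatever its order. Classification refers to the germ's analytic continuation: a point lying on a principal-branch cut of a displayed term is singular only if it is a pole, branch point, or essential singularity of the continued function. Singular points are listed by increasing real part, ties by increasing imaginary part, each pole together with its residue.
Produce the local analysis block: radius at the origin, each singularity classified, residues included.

Radius of convergence at 0: 3/8.
At -10/3: a pole of order 1; residue 4011/124.
At -3/8: a logarithmic branch point.

Denominator factor (x + 10/3): pole of order 1 at -10/3, modulus 10/3.
Branch term (-8/5)*log(1 - x/(-3/8)): its argument vanishes at x = -3/8, a logarithmic branch point, modulus 3/8.
The radius of convergence is the smallest modulus among the singular points: 3/8.
The branch term is analytic at -10/3 and contributes nothing to the residue; only the rational part matters.
At the order-1 pole -10/3 set g(x) = (x - (-10/3))*(rational part) = 39*x**2/16 - 35*x/31 + 3/2.
Simple pole: residue = g(a) at a = -10/3, which is 4011/124.
List the singular points by increasing real part (a conjugate pair: the negative imaginary part first).


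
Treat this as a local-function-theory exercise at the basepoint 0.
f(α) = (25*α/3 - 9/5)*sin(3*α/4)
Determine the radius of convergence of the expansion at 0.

The factor sin(3*α/4) is entire and contributes no finite singular point.
The polynomial part has no poles.
No finite singular points: the Taylor series at 0 converges everywhere.

The radius of convergence is infinite.


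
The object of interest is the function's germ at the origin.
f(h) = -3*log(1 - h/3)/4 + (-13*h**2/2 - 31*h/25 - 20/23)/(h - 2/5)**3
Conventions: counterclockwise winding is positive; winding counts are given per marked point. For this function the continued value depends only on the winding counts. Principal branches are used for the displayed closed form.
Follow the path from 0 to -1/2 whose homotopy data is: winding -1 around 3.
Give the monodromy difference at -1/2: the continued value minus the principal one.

The rational part is single-valued and drops out of the difference; each branch term changes only by its own monodromy.
(-3/4)*log(1 - h/(3)): each positive loop around 3 adds 2*pi*i to the log, so winding -1 contributes (-3/4)*(-1)*2*pi*i = (3/2)*pi*i.
Summing the contributions at h = -1/2 gives (3/2)*pi*i.

Continued minus principal equals (3/2)*pi*i.


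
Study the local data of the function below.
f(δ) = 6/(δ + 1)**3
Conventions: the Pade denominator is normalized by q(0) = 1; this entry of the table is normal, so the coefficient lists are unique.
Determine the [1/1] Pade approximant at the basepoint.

Taylor coefficients needed (expand at 0): a_0 = 6, a_1 = -18, a_2 = 36.
Write the denominator as Q(δ) = 1 + q1*δ. Requiring Q*f - P = O(δ^3) with deg P <= 1 kills the coefficients of δ^2..δ^2 in Q*f:
  δ^2: a_2 + q1*a_1 = 0, i.e. 36 + (-18)*q1 = 0.
Solving this linear system: q1 = 2.
The numerator is Q*f truncated at degree 1: P0 = a_0 = 6; P1 = a_1 + q1*a_0 = -6.

The Pade approximant has numerator coefficients [6, -6]; denominator coefficients [1, 2].


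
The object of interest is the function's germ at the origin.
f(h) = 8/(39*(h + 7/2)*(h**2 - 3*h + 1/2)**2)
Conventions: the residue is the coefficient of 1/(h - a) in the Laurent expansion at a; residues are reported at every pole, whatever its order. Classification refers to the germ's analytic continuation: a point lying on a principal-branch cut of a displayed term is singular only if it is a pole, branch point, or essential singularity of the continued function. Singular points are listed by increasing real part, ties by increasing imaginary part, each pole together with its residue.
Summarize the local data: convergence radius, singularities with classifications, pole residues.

Radius of convergence at 0: 3/2 - (1/2)*sqrt(7).
At -7/2: a pole of order 1; residue 128/337311.
At 3/2 - (1/2)*sqrt(7): a pole of order 2; residue -64/337311 + (25280/16528239)*sqrt(7).
At 3/2 + (1/2)*sqrt(7): a pole of order 2; residue -64/337311 - (25280/16528239)*sqrt(7).

Denominator factor (h + 7/2): pole of order 1 at -7/2, modulus 7/2.
Denominator factor (h**2 - 3*h + 1/2)^2: discriminant 7, real irrational roots 3/2 + (1/2)*sqrt(7) and 3/2 - (1/2)*sqrt(7); poles of order 2, moduli 3/2 + (1/2)*sqrt(7) and 3/2 - (1/2)*sqrt(7).
The radius of convergence is the smallest modulus among the singular points: 3/2 - (1/2)*sqrt(7).
At the order-1 pole -7/2 set g(h) = (h - (-7/2))*f(h) = 8/(39*(h**2 - 3*h + 1/2)**2).
Simple pole: residue = g(a) at a = -7/2, which is 128/337311.
The factor h**2 - 3*h + 1/2 splits as (h - a)(h - a') with a = 3/2 - (1/2)*sqrt(7), a' = 3/2 + (1/2)*sqrt(7). At the order-2 pole a set g(h) = (h - a)^2*f(h) = [8/(39*(h + 7/2))] / (h - a')^2.
Order-2 pole: residue = g'(a); g'(3/2 - (1/2)*sqrt(7)) = -64/337311 + (25280/16528239)*sqrt(7), so the residue is -64/337311 + (25280/16528239)*sqrt(7).
The factor h**2 - 3*h + 1/2 splits as (h - a)(h - a') with a = 3/2 + (1/2)*sqrt(7), a' = 3/2 - (1/2)*sqrt(7). At the order-2 pole a set g(h) = (h - a)^2*f(h) = [8/(39*(h + 7/2))] / (h - a')^2.
Order-2 pole: residue = g'(a); g'(3/2 + (1/2)*sqrt(7)) = -64/337311 - (25280/16528239)*sqrt(7), so the residue is -64/337311 - (25280/16528239)*sqrt(7).
List the singular points by increasing real part (a conjugate pair: the negative imaginary part first).


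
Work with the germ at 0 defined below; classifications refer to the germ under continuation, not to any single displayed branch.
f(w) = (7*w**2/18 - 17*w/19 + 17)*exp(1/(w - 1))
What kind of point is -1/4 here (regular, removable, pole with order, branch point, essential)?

There is no denominator, hence no pole anywhere.
The essential point of exp(1/(w - (1))) is 1, not -1/4.
So the germ continues analytically to -1/4.

The point is a regular point.


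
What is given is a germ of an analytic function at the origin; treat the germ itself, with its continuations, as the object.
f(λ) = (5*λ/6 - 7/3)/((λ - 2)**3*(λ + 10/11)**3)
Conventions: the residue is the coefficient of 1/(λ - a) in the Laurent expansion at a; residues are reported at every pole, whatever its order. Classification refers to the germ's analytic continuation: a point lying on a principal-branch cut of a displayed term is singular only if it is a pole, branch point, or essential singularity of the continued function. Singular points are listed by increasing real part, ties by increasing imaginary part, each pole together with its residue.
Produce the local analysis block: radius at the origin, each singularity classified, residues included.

Radius of convergence at 0: 10/11.
At -10/11: a pole of order 3; residue 453871/8388608.
At 2: a pole of order 3; residue -453871/8388608.

Denominator factor (λ + 10/11)^3: pole of order 3 at -10/11, modulus 10/11.
Denominator factor (λ - 2)^3: pole of order 3 at 2, modulus 2.
The radius of convergence is the smallest modulus among the singular points: 10/11.
At the order-3 pole -10/11 set g(λ) = (λ - (-10/11))^3*f(λ) = (5*λ/6 - 7/3)/(λ - 2)**3.
Order-3 pole: residue = g''(a)/2; g''(-10/11) = 453871/4194304, so the residue is 453871/8388608.
At the order-3 pole 2 set g(λ) = (λ - (2))^3*f(λ) = (5*λ/6 - 7/3)/(λ + 10/11)**3.
Order-3 pole: residue = g''(a)/2; g''(2) = -453871/4194304, so the residue is -453871/8388608.
List the singular points by increasing real part (a conjugate pair: the negative imaginary part first).


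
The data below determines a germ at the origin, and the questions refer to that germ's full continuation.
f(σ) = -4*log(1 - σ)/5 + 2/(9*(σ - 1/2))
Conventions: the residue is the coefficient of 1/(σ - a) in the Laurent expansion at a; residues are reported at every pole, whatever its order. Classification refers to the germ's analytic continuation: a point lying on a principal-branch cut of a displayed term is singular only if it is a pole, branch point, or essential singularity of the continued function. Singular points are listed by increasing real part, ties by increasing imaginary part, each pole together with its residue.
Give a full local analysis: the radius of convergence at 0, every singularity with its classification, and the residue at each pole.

Radius of convergence at 0: 1/2.
At 1/2: a pole of order 1; residue 2/9.
At 1: a logarithmic branch point.

Denominator factor (σ - 1/2): pole of order 1 at 1/2, modulus 1/2.
Branch term (-4/5)*log(1 - σ/(1)): its argument vanishes at σ = 1, a logarithmic branch point, modulus 1.
The radius of convergence is the smallest modulus among the singular points: 1/2.
The branch term is analytic at 1/2 and contributes nothing to the residue; only the rational part matters.
At the order-1 pole 1/2 set g(σ) = (σ - (1/2))*(rational part) = 2/9.
Simple pole: residue = g(a) at a = 1/2, which is 2/9.
List the singular points by increasing real part (a conjugate pair: the negative imaginary part first).


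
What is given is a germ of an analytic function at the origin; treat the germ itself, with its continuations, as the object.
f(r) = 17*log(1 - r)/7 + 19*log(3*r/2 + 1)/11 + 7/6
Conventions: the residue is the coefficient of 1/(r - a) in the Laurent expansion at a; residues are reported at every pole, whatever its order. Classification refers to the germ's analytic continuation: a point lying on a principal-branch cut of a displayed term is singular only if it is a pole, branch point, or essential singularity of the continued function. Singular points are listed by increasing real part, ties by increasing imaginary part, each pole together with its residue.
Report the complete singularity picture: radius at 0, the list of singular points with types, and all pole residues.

Radius of convergence at 0: 2/3.
At -2/3: a logarithmic branch point.
At 1: a logarithmic branch point.

Branch term (19/11)*log(1 - r/(-2/3)): its argument vanishes at r = -2/3, a logarithmic branch point, modulus 2/3.
Branch term (17/7)*log(1 - r/(1)): its argument vanishes at r = 1, a logarithmic branch point, modulus 1.
The radius of convergence is the smallest modulus among the singular points: 2/3.
List the singular points by increasing real part (a conjugate pair: the negative imaginary part first).
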